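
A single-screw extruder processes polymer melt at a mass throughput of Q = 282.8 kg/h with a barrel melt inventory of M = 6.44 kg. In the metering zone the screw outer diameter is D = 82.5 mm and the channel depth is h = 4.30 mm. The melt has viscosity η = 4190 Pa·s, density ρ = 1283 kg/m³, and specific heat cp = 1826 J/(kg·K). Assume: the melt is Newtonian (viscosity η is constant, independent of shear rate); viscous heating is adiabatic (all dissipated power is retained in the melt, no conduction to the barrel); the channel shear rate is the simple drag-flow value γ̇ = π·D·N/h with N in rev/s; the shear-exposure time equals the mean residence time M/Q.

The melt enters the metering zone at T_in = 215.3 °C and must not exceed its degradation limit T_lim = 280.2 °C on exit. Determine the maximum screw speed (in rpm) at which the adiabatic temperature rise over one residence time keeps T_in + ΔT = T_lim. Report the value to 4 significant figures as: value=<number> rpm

Throughput in SI: Q_s = 282.8 kg/h ÷ 3600 s/h = 0.0785556 kg/s
t_res = M / Q_s = 6.44 ÷ 0.0785556 = 81.9802 s
Geometry in SI: D = 82.5 mm → 0.0825 m, h = 4.30 mm → 0.0043 m
ΔT_a = T_lim − T_in = 280.2 °C − 215.3 °C = 64.9 K
γ̇_max² = ΔT_a·ρ·cp / (η·t_res) = [64.9 × 1283 × 1826] / [4190 × 81.9802] = 442.638 s⁻²
γ̇_max = sqrt(442.638) = 21.039 s⁻¹
N_max = γ̇_max h / (πD) = 21.039·0.0043/(π·0.0825) = 0.349051 rev/s → ×60 = 20.9431 rpm

value=20.94 rpm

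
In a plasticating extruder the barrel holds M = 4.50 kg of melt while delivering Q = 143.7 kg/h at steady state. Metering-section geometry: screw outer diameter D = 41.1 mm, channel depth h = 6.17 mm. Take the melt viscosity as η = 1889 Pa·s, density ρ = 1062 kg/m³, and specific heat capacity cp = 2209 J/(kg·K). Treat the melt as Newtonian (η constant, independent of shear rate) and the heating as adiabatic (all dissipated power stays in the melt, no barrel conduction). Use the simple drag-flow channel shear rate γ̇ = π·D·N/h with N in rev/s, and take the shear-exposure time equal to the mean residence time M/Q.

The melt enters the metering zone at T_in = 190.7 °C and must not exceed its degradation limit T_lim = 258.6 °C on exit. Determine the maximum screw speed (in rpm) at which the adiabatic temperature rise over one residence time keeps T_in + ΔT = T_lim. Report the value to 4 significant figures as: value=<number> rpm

value=78.41 rpm

Q_s = Q / 3600 = 143.7 / 3600 = 0.0399167 kg/s
t_res = M / Q_s = 4.50 ÷ 0.0399167 = 112.735 s
Convert to metres: D = 0.0411 m, h = 0.00617 m
ΔT_a = T_lim − T_in = 258.6 °C − 190.7 °C = 67.9 K
Invert ΔT = ηγ̇²t_res/(ρcp) for γ̇: γ̇_max² = ΔT_a ρ cp / (η t_res) = 67.9·1062·2209 / (1889·112.735) = 747.997 s⁻²
γ̇_max = √747.997 = 27.3495 s⁻¹
N_max = γ̇_max h / (πD) = 27.3495·0.00617/(π·0.0411) = 1.3069 rev/s → ×60 = 78.4142 rpm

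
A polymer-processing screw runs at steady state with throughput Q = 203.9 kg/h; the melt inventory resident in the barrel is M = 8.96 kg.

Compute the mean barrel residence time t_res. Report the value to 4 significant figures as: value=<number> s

value=158.2 s

Q_s = Q / 3600 = 203.9 / 3600 = 0.0566389 kg/s
Mean residence time: t_res = M/Q_s = 8.96 kg / 0.0566389 kg/s = 158.195 s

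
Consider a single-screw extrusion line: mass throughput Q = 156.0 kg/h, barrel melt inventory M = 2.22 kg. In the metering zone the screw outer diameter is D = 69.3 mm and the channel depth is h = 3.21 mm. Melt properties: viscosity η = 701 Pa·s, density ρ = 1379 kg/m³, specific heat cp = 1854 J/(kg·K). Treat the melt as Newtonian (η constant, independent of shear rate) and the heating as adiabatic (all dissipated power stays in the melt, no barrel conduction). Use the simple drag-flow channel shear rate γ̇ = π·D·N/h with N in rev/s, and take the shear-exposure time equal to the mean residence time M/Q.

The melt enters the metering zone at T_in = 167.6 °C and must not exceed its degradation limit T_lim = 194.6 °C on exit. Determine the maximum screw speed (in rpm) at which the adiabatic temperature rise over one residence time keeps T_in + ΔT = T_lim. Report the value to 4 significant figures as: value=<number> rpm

Convert throughput: Q = 156.0 kg/h = 156.0/3600 = 0.0433333 kg/s
Mean residence time: t_res = M/Q_s = 2.22 kg / 0.0433333 kg/s = 51.2308 s
D = 69.3 mm = 0.0693 m;  h = 3.21 mm = 0.00321 m
ΔT_a = T_lim − T_in = 194.6 − 167.6 = 27 K
γ̇_max² = ΔT_a·ρ·cp/(η·t_res) = 27·1379·1854/(701·51.2308) = 1922.16 s⁻²
γ̇_max = √1922.16 = 43.8424 s⁻¹
Solve γ̇ = πDN/h for N: N_max = γ̇_max·h/(π·D) = 43.8424 × 0.00321 / (π × 0.0693) = 0.646422 rev/s = 38.7853 rpm

value=38.79 rpm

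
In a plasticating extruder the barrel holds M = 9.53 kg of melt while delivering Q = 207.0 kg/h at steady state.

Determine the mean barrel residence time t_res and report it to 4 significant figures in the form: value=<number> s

Throughput in SI: Q_s = 207.0 kg/h ÷ 3600 s/h = 0.0575 kg/s
t_res = M / Q_s = 9.53 / 0.0575 = 165.739 s

value=165.7 s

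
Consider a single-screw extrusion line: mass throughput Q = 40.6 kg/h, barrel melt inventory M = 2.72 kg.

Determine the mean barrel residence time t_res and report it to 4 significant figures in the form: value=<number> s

value=241.2 s

Convert throughput: Q = 40.6 kg/h = 40.6/3600 = 0.0112778 kg/s
Mean residence time: t_res = M/Q_s = 2.72 kg / 0.0112778 kg/s = 241.182 s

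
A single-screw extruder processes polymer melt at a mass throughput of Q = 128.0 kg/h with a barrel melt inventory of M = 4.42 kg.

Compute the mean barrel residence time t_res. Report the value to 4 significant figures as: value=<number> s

Convert throughput: Q = 128.0 kg/h = 128.0/3600 = 0.0355556 kg/s
t_res = M / Q_s = 4.42 ÷ 0.0355556 = 124.312 s

value=124.3 s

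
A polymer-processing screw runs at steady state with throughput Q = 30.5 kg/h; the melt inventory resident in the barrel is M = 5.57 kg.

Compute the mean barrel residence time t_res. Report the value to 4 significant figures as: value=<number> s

value=657.4 s

Convert throughput: Q = 30.5 kg/h = 30.5/3600 = 0.00847222 kg/s
Mean residence time: t_res = M/Q_s = 5.57 kg / 0.00847222 kg/s = 657.443 s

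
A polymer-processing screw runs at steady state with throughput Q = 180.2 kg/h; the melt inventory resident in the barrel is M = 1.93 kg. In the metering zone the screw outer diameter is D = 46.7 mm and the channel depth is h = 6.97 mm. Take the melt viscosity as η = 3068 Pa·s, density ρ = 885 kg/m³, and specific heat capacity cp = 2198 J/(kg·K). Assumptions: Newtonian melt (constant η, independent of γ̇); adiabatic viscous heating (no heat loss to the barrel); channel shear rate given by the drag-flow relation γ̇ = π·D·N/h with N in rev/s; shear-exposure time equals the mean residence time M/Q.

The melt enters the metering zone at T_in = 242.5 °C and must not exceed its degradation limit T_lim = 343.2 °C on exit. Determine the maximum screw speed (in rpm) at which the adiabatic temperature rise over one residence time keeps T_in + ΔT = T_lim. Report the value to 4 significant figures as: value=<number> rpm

Q_s = Q / 3600 = 180.2 / 3600 = 0.0500556 kg/s
Mean residence time: t_res = M/Q_s = 1.93 kg / 0.0500556 kg/s = 38.5572 s
D = 46.7 mm = 0.0467 m;  h = 6.97 mm = 0.00697 m
Allowable rise: ΔT_a = T_lim − T_in = 343.2 − 242.5 = 100.7 K
γ̇_max² = ΔT_a·ρ·cp / (η·t_res) = [100.7 × 885 × 2198] / [3068 × 38.5572] = 1655.92 s⁻²
Take the square root: γ̇_max = √(1655.92) = 40.693 s⁻¹
N_max = γ̇_max h / (πD) = 40.693·0.00697/(π·0.0467) = 1.93324 rev/s → ×60 = 115.994 rpm

value=116.0 rpm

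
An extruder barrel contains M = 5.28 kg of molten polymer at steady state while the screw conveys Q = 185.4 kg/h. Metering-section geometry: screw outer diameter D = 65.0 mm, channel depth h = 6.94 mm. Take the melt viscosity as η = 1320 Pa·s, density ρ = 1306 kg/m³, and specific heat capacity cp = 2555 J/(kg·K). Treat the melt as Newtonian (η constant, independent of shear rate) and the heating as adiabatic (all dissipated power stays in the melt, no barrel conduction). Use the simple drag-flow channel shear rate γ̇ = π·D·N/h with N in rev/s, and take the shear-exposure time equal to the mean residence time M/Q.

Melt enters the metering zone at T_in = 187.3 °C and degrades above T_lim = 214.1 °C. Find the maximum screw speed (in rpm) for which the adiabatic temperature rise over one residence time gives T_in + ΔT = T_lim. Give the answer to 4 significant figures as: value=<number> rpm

Convert throughput: Q = 185.4 kg/h = 185.4/3600 = 0.0515 kg/s
t_res = M / Q_s = 5.28 ÷ 0.0515 = 102.524 s
Geometry in SI: D = 65.0 mm → 0.065 m, h = 6.94 mm → 0.00694 m
Allowable rise: ΔT_a = T_lim − T_in = 214.1 − 187.3 = 26.8 K
γ̇_max² = ΔT_a·ρ·cp / (η·t_res) = [26.8 × 1306 × 2555] / [1320 × 102.524] = 660.797 s⁻²
Take the square root: γ̇_max = √(660.797) = 25.706 s⁻¹
N_max = γ̇_max·h / (π·D) = 25.706 · 0.00694 / (π · 0.065) = 0.873636 rev/s = 52.4181 rpm

value=52.42 rpm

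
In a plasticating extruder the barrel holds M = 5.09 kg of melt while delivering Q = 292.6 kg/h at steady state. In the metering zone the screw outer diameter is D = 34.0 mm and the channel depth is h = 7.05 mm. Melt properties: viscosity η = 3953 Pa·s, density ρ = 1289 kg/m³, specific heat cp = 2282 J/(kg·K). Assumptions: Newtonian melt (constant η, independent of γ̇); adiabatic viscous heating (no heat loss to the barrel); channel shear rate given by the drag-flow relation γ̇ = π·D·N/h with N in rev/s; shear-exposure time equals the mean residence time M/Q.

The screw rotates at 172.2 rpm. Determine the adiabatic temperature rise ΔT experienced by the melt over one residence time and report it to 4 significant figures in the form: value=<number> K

value=159.1 K

Throughput in SI: Q_s = 292.6 kg/h ÷ 3600 s/h = 0.0812778 kg/s
t_res = M / Q_s = 5.09 ÷ 0.0812778 = 62.6247 s
Geometry in metres: D = 34.0 mm → 0.034 m, h = 7.05 mm → 0.00705 m; screw speed N = 172.2 rpm = 2.87 rev/s
Shear rate: γ̇ = πDN/h = π·0.034·2.87/0.00705 = 43.4832 s⁻¹
Adiabatic rise: ΔT = η γ̇² t_res / (ρ cp) = 3953·(43.4832)²·62.6247 / (1289·2282) = 159.128 K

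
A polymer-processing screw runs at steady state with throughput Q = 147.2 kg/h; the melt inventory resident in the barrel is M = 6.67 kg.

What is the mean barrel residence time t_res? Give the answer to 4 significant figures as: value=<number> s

Convert throughput: Q = 147.2 kg/h = 147.2/3600 = 0.0408889 kg/s
Mean residence time: t_res = M/Q_s = 6.67 kg / 0.0408889 kg/s = 163.125 s

value=163.1 s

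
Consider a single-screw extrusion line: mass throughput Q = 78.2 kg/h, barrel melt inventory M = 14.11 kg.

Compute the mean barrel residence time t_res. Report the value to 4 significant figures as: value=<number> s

value=649.6 s

Convert throughput: Q = 78.2 kg/h = 78.2/3600 = 0.0217222 kg/s
Mean residence time: t_res = M/Q_s = 14.11 kg / 0.0217222 kg/s = 649.565 s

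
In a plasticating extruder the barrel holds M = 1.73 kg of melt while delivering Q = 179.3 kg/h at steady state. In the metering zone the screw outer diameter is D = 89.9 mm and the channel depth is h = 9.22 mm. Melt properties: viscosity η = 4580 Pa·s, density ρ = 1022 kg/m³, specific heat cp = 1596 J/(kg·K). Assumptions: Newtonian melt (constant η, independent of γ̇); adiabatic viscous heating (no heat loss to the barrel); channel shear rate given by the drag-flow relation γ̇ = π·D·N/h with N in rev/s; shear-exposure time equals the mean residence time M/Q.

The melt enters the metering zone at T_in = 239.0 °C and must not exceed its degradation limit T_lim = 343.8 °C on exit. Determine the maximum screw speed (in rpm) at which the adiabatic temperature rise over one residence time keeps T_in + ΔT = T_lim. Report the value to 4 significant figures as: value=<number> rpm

value=64.21 rpm

Convert throughput: Q = 179.3 kg/h = 179.3/3600 = 0.0498056 kg/s
t_res = M / Q_s = 1.73 ÷ 0.0498056 = 34.7351 s
Geometry in SI: D = 89.9 mm → 0.0899 m, h = 9.22 mm → 0.00922 m
ΔT_a = T_lim − T_in = 343.8 − 239.0 = 104.8 K
γ̇_max² = ΔT_a·ρ·cp/(η·t_res) = 104.8·1022·1596/(4580·34.7351) = 1074.51 s⁻²
Take the square root: γ̇_max = √(1074.51) = 32.7797 s⁻¹
N_max = γ̇_max·h / (π·D) = 32.7797 · 0.00922 / (π · 0.0899) = 1.07011 rev/s = 64.2064 rpm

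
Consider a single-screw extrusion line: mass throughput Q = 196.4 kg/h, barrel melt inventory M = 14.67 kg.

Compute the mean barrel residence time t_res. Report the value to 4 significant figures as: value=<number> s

value=268.9 s

Throughput in SI: Q_s = 196.4 kg/h ÷ 3600 s/h = 0.0545556 kg/s
t_res = M / Q_s = 14.67 ÷ 0.0545556 = 268.9 s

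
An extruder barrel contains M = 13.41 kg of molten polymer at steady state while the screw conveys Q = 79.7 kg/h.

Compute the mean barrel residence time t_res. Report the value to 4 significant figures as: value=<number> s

value=605.7 s

Q_s = Q / 3600 = 79.7 / 3600 = 0.0221389 kg/s
t_res = M / Q_s = 13.41 / 0.0221389 = 605.721 s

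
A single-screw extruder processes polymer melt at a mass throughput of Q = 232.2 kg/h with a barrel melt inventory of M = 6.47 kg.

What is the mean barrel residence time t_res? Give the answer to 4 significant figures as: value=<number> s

Convert throughput: Q = 232.2 kg/h = 232.2/3600 = 0.0645 kg/s
Mean residence time: t_res = M/Q_s = 6.47 kg / 0.0645 kg/s = 100.31 s

value=100.3 s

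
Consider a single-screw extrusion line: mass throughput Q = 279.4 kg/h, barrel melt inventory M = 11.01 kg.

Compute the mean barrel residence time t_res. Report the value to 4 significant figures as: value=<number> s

Convert throughput: Q = 279.4 kg/h = 279.4/3600 = 0.0776111 kg/s
Mean residence time: t_res = M/Q_s = 11.01 kg / 0.0776111 kg/s = 141.861 s

value=141.9 s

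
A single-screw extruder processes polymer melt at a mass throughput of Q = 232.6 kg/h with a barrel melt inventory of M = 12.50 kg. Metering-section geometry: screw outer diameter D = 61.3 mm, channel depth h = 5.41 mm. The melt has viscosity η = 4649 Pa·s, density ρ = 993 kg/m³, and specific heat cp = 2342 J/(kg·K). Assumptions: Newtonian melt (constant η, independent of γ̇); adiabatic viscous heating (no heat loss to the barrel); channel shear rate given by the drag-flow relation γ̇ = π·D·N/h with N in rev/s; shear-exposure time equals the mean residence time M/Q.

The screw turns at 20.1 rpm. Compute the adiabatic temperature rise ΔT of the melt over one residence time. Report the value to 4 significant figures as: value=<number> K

value=55.00 K

Throughput in SI: Q_s = 232.6 kg/h ÷ 3600 s/h = 0.0646111 kg/s
Mean residence time: t_res = M/Q_s = 12.50 kg / 0.0646111 kg/s = 193.465 s
Convert to SI: D = 0.0613 m, h = 0.00541 m, N = 20.1/60 = 0.335 rev/s
γ̇ = π·D·N / h = π · 0.0613 · 0.335 / 0.00541 = 11.925 s⁻¹
ΔT = η·γ̇²·t_res/(ρ·cp) = [4649 × 11.925² × 193.465] / [993 × 2342] = 54.9974 K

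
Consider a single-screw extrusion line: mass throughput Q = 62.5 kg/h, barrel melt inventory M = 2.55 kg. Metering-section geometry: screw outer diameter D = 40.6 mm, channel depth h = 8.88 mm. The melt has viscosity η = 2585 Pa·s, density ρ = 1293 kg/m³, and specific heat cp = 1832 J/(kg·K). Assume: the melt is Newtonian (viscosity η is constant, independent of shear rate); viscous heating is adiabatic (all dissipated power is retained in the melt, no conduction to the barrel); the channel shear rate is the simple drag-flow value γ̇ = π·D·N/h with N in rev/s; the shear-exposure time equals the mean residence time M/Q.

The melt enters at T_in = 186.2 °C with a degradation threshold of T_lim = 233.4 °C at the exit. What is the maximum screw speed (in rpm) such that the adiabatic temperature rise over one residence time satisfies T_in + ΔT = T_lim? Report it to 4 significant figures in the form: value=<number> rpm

Q_s = Q / 3600 = 62.5 / 3600 = 0.0173611 kg/s
Mean residence time: t_res = M/Q_s = 2.55 kg / 0.0173611 kg/s = 146.88 s
D = 40.6 mm = 0.0406 m;  h = 8.88 mm = 0.00888 m
Allowable rise: ΔT_a = T_lim − T_in = 233.4 − 186.2 = 47.2 K
Invert ΔT = ηγ̇²t_res/(ρcp) for γ̇: γ̇_max² = ΔT_a ρ cp / (η t_res) = 47.2·1293·1832 / (2585·146.88) = 294.471 s⁻²
γ̇_max = √294.471 = 17.1602 s⁻¹
N_max = γ̇_max·h / (π·D) = 17.1602 · 0.00888 / (π · 0.0406) = 1.1947 rev/s = 71.6819 rpm

value=71.68 rpm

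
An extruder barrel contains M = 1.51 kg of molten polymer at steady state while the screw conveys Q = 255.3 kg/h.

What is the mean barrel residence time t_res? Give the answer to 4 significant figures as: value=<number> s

Convert throughput: Q = 255.3 kg/h = 255.3/3600 = 0.0709167 kg/s
t_res = M / Q_s = 1.51 ÷ 0.0709167 = 21.2926 s

value=21.29 s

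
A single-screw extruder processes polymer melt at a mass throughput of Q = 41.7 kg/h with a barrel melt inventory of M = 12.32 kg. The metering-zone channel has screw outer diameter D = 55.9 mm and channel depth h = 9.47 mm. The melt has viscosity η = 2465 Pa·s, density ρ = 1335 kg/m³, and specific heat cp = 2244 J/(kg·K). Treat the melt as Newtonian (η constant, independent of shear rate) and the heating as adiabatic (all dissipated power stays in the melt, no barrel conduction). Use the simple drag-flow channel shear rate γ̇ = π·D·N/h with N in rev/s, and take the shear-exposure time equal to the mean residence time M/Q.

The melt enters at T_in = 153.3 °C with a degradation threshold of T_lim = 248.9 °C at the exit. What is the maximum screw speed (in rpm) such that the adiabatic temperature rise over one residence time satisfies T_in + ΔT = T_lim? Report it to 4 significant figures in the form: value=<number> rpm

value=33.82 rpm

Q_s = Q / 3600 = 41.7 / 3600 = 0.0115833 kg/s
t_res = M / Q_s = 12.32 / 0.0115833 = 1063.6 s
D = 55.9 mm = 0.0559 m;  h = 9.47 mm = 0.00947 m
Allowable rise: ΔT_a = T_lim − T_in = 248.9 − 153.3 = 95.6 K
γ̇_max² = ΔT_a·ρ·cp/(η·t_res) = 95.6·1335·2244/(2465·1063.6) = 109.237 s⁻²
Take the square root: γ̇_max = √(109.237) = 10.4516 s⁻¹
N_max = γ̇_max h / (πD) = 10.4516·0.00947/(π·0.0559) = 0.563602 rev/s → ×60 = 33.8161 rpm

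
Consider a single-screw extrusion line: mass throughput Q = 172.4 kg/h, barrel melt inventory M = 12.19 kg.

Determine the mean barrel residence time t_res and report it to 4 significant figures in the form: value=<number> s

value=254.5 s

Throughput in SI: Q_s = 172.4 kg/h ÷ 3600 s/h = 0.0478889 kg/s
t_res = M / Q_s = 12.19 / 0.0478889 = 254.548 s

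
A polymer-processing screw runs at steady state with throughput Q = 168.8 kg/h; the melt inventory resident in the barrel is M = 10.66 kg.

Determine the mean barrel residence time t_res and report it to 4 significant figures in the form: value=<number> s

Q_s = Q / 3600 = 168.8 / 3600 = 0.0468889 kg/s
t_res = M / Q_s = 10.66 ÷ 0.0468889 = 227.346 s

value=227.3 s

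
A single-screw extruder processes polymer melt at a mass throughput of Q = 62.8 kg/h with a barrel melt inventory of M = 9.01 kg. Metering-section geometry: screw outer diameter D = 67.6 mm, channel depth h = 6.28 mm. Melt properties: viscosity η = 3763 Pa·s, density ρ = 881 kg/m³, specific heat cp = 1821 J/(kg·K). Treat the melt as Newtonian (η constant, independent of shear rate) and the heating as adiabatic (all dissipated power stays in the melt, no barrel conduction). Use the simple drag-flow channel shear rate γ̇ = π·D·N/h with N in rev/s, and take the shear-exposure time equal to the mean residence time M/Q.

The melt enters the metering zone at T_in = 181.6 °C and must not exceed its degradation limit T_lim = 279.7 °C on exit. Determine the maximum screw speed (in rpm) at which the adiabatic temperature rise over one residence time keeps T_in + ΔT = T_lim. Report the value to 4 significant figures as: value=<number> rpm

value=15.97 rpm

Throughput in SI: Q_s = 62.8 kg/h ÷ 3600 s/h = 0.0174444 kg/s
Mean residence time: t_res = M/Q_s = 9.01 kg / 0.0174444 kg/s = 516.497 s
Geometry in SI: D = 67.6 mm → 0.0676 m, h = 6.28 mm → 0.00628 m
ΔT_a = T_lim − T_in = 279.7 − 181.6 = 98.1 K
γ̇_max² = ΔT_a·ρ·cp / (η·t_res) = [98.1 × 881 × 1821] / [3763 × 516.497] = 80.9754 s⁻²
γ̇_max = √80.9754 = 8.99863 s⁻¹
N_max = γ̇_max·h / (π·D) = 8.99863 · 0.00628 / (π · 0.0676) = 0.266097 rev/s = 15.9658 rpm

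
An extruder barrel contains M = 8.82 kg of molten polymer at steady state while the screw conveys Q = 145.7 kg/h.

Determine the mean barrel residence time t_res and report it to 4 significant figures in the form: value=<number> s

value=217.9 s

Q_s = Q / 3600 = 145.7 / 3600 = 0.0404722 kg/s
t_res = M / Q_s = 8.82 / 0.0404722 = 217.927 s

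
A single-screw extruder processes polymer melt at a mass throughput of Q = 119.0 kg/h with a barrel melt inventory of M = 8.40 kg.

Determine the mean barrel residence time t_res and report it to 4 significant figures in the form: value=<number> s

Convert throughput: Q = 119.0 kg/h = 119.0/3600 = 0.0330556 kg/s
Mean residence time: t_res = M/Q_s = 8.40 kg / 0.0330556 kg/s = 254.118 s

value=254.1 s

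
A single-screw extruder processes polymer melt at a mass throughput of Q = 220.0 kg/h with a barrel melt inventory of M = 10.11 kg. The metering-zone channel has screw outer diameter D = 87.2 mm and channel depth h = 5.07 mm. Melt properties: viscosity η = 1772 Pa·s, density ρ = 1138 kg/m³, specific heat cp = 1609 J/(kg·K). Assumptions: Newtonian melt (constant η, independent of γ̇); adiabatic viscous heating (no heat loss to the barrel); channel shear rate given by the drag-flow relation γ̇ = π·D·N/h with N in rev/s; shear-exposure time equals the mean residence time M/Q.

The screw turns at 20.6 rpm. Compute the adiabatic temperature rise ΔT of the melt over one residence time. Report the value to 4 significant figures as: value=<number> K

Q_s = Q / 3600 = 220.0 / 3600 = 0.0611111 kg/s
Mean residence time: t_res = M/Q_s = 10.11 kg / 0.0611111 kg/s = 165.436 s
Convert to SI: D = 0.0872 m, h = 0.00507 m, N = 20.6/60 = 0.343333 rev/s
γ̇ = π D N / h = (π)(0.0872)(0.343333) / 0.00507 = 18.5513 s⁻¹
ΔT = η·γ̇²·t_res/(ρ·cp) = [1772 × 18.5513² × 165.436] / [1138 × 1609] = 55.0992 K

value=55.10 K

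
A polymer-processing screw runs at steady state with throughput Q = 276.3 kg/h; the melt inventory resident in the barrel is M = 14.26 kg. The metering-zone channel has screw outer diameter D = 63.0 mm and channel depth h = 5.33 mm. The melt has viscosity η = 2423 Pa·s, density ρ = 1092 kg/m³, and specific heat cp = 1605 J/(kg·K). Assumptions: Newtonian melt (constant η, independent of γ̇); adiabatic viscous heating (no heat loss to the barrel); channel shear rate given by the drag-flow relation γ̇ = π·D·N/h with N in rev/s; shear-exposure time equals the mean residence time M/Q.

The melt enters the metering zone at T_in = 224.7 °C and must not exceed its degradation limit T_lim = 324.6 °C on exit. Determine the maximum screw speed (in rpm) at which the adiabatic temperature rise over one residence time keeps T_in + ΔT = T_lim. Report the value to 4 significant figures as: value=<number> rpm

Throughput in SI: Q_s = 276.3 kg/h ÷ 3600 s/h = 0.07675 kg/s
t_res = M / Q_s = 14.26 ÷ 0.07675 = 185.798 s
D = 63.0 mm = 0.063 m;  h = 5.33 mm = 0.00533 m
ΔT_a = T_lim − T_in = 324.6 − 224.7 = 99.9 K
γ̇_max² = ΔT_a·ρ·cp / (η·t_res) = [99.9 × 1092 × 1605] / [2423 × 185.798] = 388.927 s⁻²
Take the square root: γ̇_max = √(388.927) = 19.7212 s⁻¹
N_max = γ̇_max·h / (π·D) = 19.7212 · 0.00533 / (π · 0.063) = 0.531094 rev/s = 31.8656 rpm

value=31.87 rpm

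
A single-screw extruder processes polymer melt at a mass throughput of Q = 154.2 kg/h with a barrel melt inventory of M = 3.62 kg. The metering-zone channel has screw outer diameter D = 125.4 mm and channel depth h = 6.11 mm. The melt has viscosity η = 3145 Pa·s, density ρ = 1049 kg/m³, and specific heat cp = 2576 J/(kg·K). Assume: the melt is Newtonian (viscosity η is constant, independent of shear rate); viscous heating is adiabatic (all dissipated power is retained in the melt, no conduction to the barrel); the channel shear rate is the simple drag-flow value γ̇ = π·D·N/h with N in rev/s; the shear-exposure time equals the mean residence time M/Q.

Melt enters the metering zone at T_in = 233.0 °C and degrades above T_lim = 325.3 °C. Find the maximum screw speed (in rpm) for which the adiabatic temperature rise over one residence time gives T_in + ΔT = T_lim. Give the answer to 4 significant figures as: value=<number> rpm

Throughput in SI: Q_s = 154.2 kg/h ÷ 3600 s/h = 0.0428333 kg/s
Mean residence time: t_res = M/Q_s = 3.62 kg / 0.0428333 kg/s = 84.5136 s
Convert to metres: D = 0.1254 m, h = 0.00611 m
Allowable rise: ΔT_a = T_lim − T_in = 325.3 − 233.0 = 92.3 K
Invert ΔT = ηγ̇²t_res/(ρcp) for γ̇: γ̇_max² = ΔT_a ρ cp / (η t_res) = 92.3·1049·2576 / (3145·84.5136) = 938.373 s⁻²
γ̇_max = sqrt(938.373) = 30.6329 s⁻¹
Solve γ̇ = πDN/h for N: N_max = γ̇_max·h/(π·D) = 30.6329 × 0.00611 / (π × 0.1254) = 0.475096 rev/s = 28.5058 rpm

value=28.51 rpm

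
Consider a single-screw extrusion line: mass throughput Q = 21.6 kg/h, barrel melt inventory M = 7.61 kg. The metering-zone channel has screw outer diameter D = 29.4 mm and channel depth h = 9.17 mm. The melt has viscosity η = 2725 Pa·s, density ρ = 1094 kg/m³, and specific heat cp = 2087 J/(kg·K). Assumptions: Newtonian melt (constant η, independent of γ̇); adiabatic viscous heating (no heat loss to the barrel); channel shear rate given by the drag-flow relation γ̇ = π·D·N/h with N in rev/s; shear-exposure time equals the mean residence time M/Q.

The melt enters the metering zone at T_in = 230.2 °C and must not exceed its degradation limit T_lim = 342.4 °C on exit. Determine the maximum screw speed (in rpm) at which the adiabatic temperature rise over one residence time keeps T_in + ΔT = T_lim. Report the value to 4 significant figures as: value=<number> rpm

Q_s = Q / 3600 = 21.6 / 3600 = 0.006 kg/s
Mean residence time: t_res = M/Q_s = 7.61 kg / 0.006 kg/s = 1268.33 s
Geometry in SI: D = 29.4 mm → 0.0294 m, h = 9.17 mm → 0.00917 m
ΔT_a = T_lim − T_in = 342.4 °C − 230.2 °C = 112.2 K
γ̇_max² = ΔT_a·ρ·cp / (η·t_res) = [112.2 × 1094 × 2087] / [2725 × 1268.33] = 74.1195 s⁻²
Take the square root: γ̇_max = √(74.1195) = 8.60927 s⁻¹
N_max = γ̇_max·h / (π·D) = 8.60927 · 0.00917 / (π · 0.0294) = 0.854749 rev/s = 51.2849 rpm

value=51.28 rpm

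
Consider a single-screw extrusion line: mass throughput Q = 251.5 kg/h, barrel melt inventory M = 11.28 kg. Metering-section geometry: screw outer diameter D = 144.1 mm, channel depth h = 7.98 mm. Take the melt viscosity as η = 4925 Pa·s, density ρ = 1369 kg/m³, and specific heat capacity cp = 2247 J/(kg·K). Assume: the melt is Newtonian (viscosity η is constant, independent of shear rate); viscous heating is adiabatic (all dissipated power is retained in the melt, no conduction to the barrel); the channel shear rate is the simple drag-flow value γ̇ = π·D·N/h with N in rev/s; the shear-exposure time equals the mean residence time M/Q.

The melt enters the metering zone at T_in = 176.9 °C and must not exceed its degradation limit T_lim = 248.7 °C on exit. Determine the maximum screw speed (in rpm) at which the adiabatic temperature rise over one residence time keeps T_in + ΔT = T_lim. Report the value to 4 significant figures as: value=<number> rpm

Throughput in SI: Q_s = 251.5 kg/h ÷ 3600 s/h = 0.0698611 kg/s
Mean residence time: t_res = M/Q_s = 11.28 kg / 0.0698611 kg/s = 161.463 s
D = 144.1 mm = 0.1441 m;  h = 7.98 mm = 0.00798 m
ΔT_a = T_lim − T_in = 248.7 °C − 176.9 °C = 71.8 K
γ̇_max² = ΔT_a·ρ·cp/(η·t_res) = 71.8·1369·2247/(4925·161.463) = 277.748 s⁻²
Take the square root: γ̇_max = √(277.748) = 16.6658 s⁻¹
N_max = γ̇_max·h / (π·D) = 16.6658 · 0.00798 / (π · 0.1441) = 0.293775 rev/s = 17.6265 rpm

value=17.63 rpm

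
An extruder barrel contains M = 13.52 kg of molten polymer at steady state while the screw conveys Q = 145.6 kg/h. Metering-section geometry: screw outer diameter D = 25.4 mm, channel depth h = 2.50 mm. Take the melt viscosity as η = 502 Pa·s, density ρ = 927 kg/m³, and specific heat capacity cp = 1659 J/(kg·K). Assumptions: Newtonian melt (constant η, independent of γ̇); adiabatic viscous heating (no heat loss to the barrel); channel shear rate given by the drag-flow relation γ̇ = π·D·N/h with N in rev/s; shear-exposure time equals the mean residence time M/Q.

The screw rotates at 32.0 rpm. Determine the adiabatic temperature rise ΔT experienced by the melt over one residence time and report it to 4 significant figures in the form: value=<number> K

value=31.62 K

Convert throughput: Q = 145.6 kg/h = 145.6/3600 = 0.0404444 kg/s
Mean residence time: t_res = M/Q_s = 13.52 kg / 0.0404444 kg/s = 334.286 s
Geometry in metres: D = 25.4 mm → 0.0254 m, h = 2.50 mm → 0.0025 m; screw speed N = 32.0 rpm = 0.533333 rev/s
γ̇ = π D N / h = (π)(0.0254)(0.533333) / 0.0025 = 17.0232 s⁻¹
ΔT = η·γ̇²·t_res/(ρ·cp) = [502 × 17.0232² × 334.286] / [927 × 1659] = 31.6213 K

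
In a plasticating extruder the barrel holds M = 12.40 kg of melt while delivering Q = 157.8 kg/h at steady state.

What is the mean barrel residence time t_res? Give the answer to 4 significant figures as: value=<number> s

value=282.9 s

Convert throughput: Q = 157.8 kg/h = 157.8/3600 = 0.0438333 kg/s
t_res = M / Q_s = 12.40 ÷ 0.0438333 = 282.89 s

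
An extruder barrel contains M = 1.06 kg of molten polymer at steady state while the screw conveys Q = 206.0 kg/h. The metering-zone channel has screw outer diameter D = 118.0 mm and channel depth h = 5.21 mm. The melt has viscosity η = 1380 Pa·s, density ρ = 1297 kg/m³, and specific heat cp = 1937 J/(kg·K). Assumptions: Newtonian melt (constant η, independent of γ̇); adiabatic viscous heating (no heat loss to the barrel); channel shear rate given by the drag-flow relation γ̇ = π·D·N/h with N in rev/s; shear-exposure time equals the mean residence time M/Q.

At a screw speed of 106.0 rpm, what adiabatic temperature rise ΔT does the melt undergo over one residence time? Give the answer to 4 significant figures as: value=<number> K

value=160.8 K

Throughput in SI: Q_s = 206.0 kg/h ÷ 3600 s/h = 0.0572222 kg/s
t_res = M / Q_s = 1.06 / 0.0572222 = 18.5243 s
D = 118.0 mm = 0.118 m;  h = 5.21 mm = 0.00521 m;  N = 106.0 rpm / 60 = 1.76667 rev/s
Shear rate: γ̇ = πDN/h = π·0.118·1.76667/0.00521 = 125.704 s⁻¹
ΔT = η·γ̇²·t_res/(ρ·cp) = [1380 × 125.704² × 18.5243] / [1297 × 1937] = 160.786 K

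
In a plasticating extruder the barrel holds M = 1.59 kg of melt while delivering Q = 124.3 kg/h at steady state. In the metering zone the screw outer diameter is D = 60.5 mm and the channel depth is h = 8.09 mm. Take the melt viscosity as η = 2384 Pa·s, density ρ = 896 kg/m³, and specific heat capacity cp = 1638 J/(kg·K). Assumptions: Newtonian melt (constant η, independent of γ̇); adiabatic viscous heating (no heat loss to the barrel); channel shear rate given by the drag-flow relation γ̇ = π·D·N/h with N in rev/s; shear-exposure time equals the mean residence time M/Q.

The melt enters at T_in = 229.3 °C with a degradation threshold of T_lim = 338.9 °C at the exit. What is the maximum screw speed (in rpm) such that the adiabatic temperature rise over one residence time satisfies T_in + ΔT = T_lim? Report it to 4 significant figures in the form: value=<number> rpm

Q_s = Q / 3600 = 124.3 / 3600 = 0.0345278 kg/s
t_res = M / Q_s = 1.59 ÷ 0.0345278 = 46.0499 s
Convert to metres: D = 0.0605 m, h = 0.00809 m
Allowable rise: ΔT_a = T_lim − T_in = 338.9 − 229.3 = 109.6 K
Invert ΔT = ηγ̇²t_res/(ρcp) for γ̇: γ̇_max² = ΔT_a ρ cp / (η t_res) = 109.6·896·1638 / (2384·46.0499) = 1465.2 s⁻²
γ̇_max = √1465.2 = 38.278 s⁻¹
N_max = γ̇_max h / (πD) = 38.278·0.00809/(π·0.0605) = 1.62927 rev/s → ×60 = 97.756 rpm

value=97.76 rpm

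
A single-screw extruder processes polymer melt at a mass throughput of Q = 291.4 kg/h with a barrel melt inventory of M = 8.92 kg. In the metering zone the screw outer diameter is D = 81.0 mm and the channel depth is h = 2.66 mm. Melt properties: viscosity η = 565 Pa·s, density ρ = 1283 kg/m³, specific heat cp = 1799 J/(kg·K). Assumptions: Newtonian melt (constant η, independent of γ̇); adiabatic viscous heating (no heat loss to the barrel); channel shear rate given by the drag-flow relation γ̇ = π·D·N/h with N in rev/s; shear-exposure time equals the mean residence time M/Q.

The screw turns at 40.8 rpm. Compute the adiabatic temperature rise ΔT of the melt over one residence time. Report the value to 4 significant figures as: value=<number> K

value=114.2 K

Throughput in SI: Q_s = 291.4 kg/h ÷ 3600 s/h = 0.0809444 kg/s
Mean residence time: t_res = M/Q_s = 8.92 kg / 0.0809444 kg/s = 110.199 s
Convert to SI: D = 0.081 m, h = 0.00266 m, N = 40.8/60 = 0.68 rev/s
γ̇ = π D N / h = (π)(0.081)(0.68) / 0.00266 = 65.0522 s⁻¹
Adiabatic rise: ΔT = η γ̇² t_res / (ρ cp) = 565·(65.0522)²·110.199 / (1283·1799) = 114.154 K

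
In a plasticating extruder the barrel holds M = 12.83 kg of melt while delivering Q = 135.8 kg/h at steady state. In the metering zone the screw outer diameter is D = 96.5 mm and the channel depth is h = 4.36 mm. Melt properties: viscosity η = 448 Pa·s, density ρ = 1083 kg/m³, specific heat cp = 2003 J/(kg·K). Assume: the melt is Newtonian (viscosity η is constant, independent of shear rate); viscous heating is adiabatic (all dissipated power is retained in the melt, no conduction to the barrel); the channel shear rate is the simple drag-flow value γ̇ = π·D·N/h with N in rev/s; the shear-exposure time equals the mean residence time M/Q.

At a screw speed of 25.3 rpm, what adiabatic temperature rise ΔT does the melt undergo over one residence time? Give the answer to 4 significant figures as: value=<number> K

value=60.38 K

Q_s = Q / 3600 = 135.8 / 3600 = 0.0377222 kg/s
t_res = M / Q_s = 12.83 / 0.0377222 = 340.118 s
Geometry in metres: D = 96.5 mm → 0.0965 m, h = 4.36 mm → 0.00436 m; screw speed N = 25.3 rpm = 0.421667 rev/s
γ̇ = π D N / h = (π)(0.0965)(0.421667) / 0.00436 = 29.3197 s⁻¹
Adiabatic rise: ΔT = η γ̇² t_res / (ρ cp) = 448·(29.3197)²·340.118 / (1083·2003) = 60.3835 K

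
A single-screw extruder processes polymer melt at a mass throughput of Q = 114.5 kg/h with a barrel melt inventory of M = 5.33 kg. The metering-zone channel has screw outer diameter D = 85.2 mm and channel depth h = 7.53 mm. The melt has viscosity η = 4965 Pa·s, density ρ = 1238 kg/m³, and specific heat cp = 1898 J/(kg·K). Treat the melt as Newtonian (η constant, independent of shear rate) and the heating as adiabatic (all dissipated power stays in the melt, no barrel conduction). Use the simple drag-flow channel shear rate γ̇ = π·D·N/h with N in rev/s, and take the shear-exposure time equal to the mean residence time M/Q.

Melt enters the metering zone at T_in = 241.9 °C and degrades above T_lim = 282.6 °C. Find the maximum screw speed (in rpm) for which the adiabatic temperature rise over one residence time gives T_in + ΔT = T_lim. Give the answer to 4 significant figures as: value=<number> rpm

value=18.10 rpm

Q_s = Q / 3600 = 114.5 / 3600 = 0.0318056 kg/s
t_res = M / Q_s = 5.33 / 0.0318056 = 167.581 s
Geometry in SI: D = 85.2 mm → 0.0852 m, h = 7.53 mm → 0.00753 m
ΔT_a = T_lim − T_in = 282.6 − 241.9 = 40.7 K
Invert ΔT = ηγ̇²t_res/(ρcp) for γ̇: γ̇_max² = ΔT_a ρ cp / (η t_res) = 40.7·1238·1898 / (4965·167.581) = 114.939 s⁻²
Take the square root: γ̇_max = √(114.939) = 10.721 s⁻¹
N_max = γ̇_max h / (πD) = 10.721·0.00753/(π·0.0852) = 0.301606 rev/s → ×60 = 18.0963 rpm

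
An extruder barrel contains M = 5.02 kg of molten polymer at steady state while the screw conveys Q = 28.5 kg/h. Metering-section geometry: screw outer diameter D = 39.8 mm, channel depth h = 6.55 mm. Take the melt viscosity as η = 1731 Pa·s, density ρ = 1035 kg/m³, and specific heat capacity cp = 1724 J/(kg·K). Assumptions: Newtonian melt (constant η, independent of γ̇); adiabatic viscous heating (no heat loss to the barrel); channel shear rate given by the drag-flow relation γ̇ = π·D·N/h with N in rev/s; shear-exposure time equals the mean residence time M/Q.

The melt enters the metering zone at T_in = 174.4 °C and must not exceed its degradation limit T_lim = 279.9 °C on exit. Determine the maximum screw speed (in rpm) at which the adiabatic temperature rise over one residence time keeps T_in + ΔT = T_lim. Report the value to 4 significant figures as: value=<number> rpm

Convert throughput: Q = 28.5 kg/h = 28.5/3600 = 0.00791667 kg/s
t_res = M / Q_s = 5.02 / 0.00791667 = 634.105 s
Convert to metres: D = 0.0398 m, h = 0.00655 m
Allowable rise: ΔT_a = T_lim − T_in = 279.9 − 174.4 = 105.5 K
Invert ΔT = ηγ̇²t_res/(ρcp) for γ̇: γ̇_max² = ΔT_a ρ cp / (η t_res) = 105.5·1035·1724 / (1731·634.105) = 171.503 s⁻²
γ̇_max = sqrt(171.503) = 13.0959 s⁻¹
N_max = γ̇_max·h / (π·D) = 13.0959 · 0.00655 / (π · 0.0398) = 0.686032 rev/s = 41.1619 rpm

value=41.16 rpm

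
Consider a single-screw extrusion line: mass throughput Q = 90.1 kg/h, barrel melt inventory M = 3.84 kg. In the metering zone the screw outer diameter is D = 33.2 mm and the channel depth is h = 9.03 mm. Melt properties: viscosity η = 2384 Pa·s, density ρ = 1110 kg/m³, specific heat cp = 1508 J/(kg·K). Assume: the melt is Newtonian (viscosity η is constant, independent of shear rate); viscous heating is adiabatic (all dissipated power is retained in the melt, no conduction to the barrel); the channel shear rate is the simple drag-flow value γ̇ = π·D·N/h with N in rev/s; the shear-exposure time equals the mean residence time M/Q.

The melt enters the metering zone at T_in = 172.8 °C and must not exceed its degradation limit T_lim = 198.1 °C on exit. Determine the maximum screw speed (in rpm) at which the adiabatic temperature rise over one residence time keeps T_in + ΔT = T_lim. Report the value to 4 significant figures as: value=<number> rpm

value=55.89 rpm

Throughput in SI: Q_s = 90.1 kg/h ÷ 3600 s/h = 0.0250278 kg/s
Mean residence time: t_res = M/Q_s = 3.84 kg / 0.0250278 kg/s = 153.43 s
Convert to metres: D = 0.0332 m, h = 0.00903 m
ΔT_a = T_lim − T_in = 198.1 °C − 172.8 °C = 25.3 K
γ̇_max² = ΔT_a·ρ·cp/(η·t_res) = 25.3·1110·1508/(2384·153.43) = 115.779 s⁻²
γ̇_max = √115.779 = 10.7601 s⁻¹
Solve γ̇ = πDN/h for N: N_max = γ̇_max·h/(π·D) = 10.7601 × 0.00903 / (π × 0.0332) = 0.931568 rev/s = 55.8941 rpm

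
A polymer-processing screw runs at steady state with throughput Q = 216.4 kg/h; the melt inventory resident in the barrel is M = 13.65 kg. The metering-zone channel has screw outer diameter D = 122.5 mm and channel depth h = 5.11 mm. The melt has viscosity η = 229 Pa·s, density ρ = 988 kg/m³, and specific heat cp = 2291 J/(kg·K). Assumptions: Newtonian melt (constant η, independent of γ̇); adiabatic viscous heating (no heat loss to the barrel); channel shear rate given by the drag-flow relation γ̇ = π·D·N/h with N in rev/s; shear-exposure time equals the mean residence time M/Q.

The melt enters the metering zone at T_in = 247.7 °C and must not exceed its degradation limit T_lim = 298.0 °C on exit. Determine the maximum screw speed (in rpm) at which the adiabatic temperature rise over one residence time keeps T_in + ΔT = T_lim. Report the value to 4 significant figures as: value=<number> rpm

value=37.28 rpm

Convert throughput: Q = 216.4 kg/h = 216.4/3600 = 0.0601111 kg/s
t_res = M / Q_s = 13.65 / 0.0601111 = 227.079 s
Convert to metres: D = 0.1225 m, h = 0.00511 m
ΔT_a = T_lim − T_in = 298.0 − 247.7 = 50.3 K
γ̇_max² = ΔT_a·ρ·cp / (η·t_res) = [50.3 × 988 × 2291] / [229 × 227.079] = 2189.46 s⁻²
γ̇_max = √2189.46 = 46.7916 s⁻¹
N_max = γ̇_max h / (πD) = 46.7916·0.00511/(π·0.1225) = 0.621303 rev/s → ×60 = 37.2782 rpm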